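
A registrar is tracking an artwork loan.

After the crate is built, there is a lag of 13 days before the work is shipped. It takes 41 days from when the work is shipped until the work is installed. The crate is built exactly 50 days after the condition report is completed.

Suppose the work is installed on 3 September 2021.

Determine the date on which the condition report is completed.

22 May 2021

The work is installed: Sep 3, 2021.
The work is shipped: Sep 3, 2021 − 41 days = Jul 24, 2021.
The crate is built: Jul 24, 2021 − 13 days = Jul 11, 2021.
The condition report is completed: Jul 11, 2021 − 50 days = May 22, 2021.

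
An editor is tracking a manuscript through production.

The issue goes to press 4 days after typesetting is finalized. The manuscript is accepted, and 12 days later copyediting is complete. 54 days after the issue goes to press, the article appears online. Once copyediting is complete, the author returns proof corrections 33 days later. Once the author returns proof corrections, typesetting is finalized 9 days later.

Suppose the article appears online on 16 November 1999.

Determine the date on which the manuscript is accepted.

27 July 1999

The article appears online: Nov 16, 1999.
The issue goes to press: Nov 16, 1999 − 54 days = Sep 23, 1999.
Typesetting is finalized: Sep 23, 1999 − 4 days = Sep 19, 1999.
The author returns proof corrections: Sep 19, 1999 − 9 days = Sep 10, 1999.
Copyediting is complete: Sep 10, 1999 − 33 days = Aug 8, 1999.
The manuscript is accepted: Aug 8, 1999 − 12 days = Jul 27, 1999.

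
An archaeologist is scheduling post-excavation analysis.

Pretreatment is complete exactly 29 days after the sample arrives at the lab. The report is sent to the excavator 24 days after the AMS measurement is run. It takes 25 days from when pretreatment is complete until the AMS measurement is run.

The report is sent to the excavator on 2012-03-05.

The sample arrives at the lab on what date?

2011-12-18

The report is sent to the excavator: Mar 5, 2012.
The AMS measurement is run: Mar 5, 2012 − 24 days = Feb 10, 2012.
Pretreatment is complete: Feb 10, 2012 − 25 days = Jan 16, 2012.
The sample arrives at the lab: Jan 16, 2012 − 29 days = Dec 18, 2011.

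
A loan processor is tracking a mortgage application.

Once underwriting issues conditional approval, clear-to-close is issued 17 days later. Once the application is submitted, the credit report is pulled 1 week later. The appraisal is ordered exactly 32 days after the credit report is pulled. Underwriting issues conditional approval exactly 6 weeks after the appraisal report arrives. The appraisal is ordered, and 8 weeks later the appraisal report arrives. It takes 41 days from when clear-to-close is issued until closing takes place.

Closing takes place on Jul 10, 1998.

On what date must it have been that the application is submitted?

Dec 27, 1997

Closing takes place: Jul 10, 1998.
Clear-to-close is issued: Jul 10, 1998 − 41 days = May 30, 1998.
Underwriting issues conditional approval: May 30, 1998 − 17 days = May 13, 1998.
The appraisal report arrives: May 13, 1998 − 6 weeks = Apr 1, 1998.
The appraisal is ordered: Apr 1, 1998 − 8 weeks = Feb 4, 1998.
The credit report is pulled: Feb 4, 1998 − 32 days = Jan 3, 1998.
The application is submitted: Jan 3, 1998 − 1 week = Dec 27, 1997.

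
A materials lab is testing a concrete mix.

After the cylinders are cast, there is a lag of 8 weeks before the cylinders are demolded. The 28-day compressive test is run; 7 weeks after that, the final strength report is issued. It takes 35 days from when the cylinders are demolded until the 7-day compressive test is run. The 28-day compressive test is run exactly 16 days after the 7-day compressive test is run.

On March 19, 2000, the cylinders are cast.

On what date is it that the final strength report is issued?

The cylinders are cast: Mar 19, 2000.
The cylinders are demolded: Mar 19, 2000 + 8 weeks = May 14, 2000.
The 7-day compressive test is run: May 14, 2000 + 35 days = Jun 18, 2000.
The 28-day compressive test is run: Jun 18, 2000 + 16 days = Jul 4, 2000.
The final strength report is issued: Jul 4, 2000 + 7 weeks = Aug 22, 2000.

August 22, 2000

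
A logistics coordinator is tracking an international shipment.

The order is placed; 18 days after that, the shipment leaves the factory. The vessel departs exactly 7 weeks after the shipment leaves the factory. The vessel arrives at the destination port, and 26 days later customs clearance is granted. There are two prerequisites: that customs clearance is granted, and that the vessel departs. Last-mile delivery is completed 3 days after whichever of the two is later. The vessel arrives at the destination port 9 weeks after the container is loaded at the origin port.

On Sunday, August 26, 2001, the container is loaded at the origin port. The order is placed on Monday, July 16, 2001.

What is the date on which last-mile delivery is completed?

Monday, November 26, 2001

The container is loaded at the origin port: Aug 26, 2001.
The vessel arrives at the destination port: Aug 26, 2001 + 9 weeks = Oct 28, 2001.
Customs clearance is granted: Oct 28, 2001 + 26 days = Nov 23, 2001.
The order is placed: Jul 16, 2001.
The shipment leaves the factory: Jul 16, 2001 + 18 days = Aug 3, 2001.
The vessel departs: Aug 3, 2001 + 7 weeks = Sep 21, 2001.
Both prerequisites met — customs clearance is granted (Nov 23, 2001), the vessel departs (Sep 21, 2001); the later is Nov 23, 2001.
Last-mile delivery is completed: Nov 23, 2001 + 3 days = Nov 26, 2001.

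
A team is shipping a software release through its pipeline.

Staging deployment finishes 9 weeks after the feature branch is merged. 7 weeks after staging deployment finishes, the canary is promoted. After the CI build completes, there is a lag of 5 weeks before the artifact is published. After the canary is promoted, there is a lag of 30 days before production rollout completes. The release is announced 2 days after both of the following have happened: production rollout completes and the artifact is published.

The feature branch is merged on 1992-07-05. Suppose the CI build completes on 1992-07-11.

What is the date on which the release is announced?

The feature branch is merged: Jul 5, 1992.
Staging deployment finishes: Jul 5, 1992 + 9 weeks = Sep 6, 1992.
The canary is promoted: Sep 6, 1992 + 7 weeks = Oct 25, 1992.
Production rollout completes: Oct 25, 1992 + 30 days = Nov 24, 1992.
The CI build completes: Jul 11, 1992.
The artifact is published: Jul 11, 1992 + 5 weeks = Aug 15, 1992.
Both prerequisites met — production rollout completes (Nov 24, 1992), the artifact is published (Aug 15, 1992); the later is Nov 24, 1992.
The release is announced: Nov 24, 1992 + 2 days = Nov 26, 1992.

1992-11-26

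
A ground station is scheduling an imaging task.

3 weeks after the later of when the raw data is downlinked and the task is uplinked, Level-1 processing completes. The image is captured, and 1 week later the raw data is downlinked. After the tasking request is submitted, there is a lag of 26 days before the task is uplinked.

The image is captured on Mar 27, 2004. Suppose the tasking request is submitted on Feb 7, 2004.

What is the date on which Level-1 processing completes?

The image is captured: Mar 27, 2004.
The raw data is downlinked: Mar 27, 2004 + 1 week = Apr 3, 2004.
The tasking request is submitted: Feb 7, 2004.
The task is uplinked: Feb 7, 2004 + 26 days = Mar 4, 2004.
Both prerequisites met — the raw data is downlinked (Apr 3, 2004), the task is uplinked (Mar 4, 2004); the later is Apr 3, 2004.
Level-1 processing completes: Apr 3, 2004 + 3 weeks = Apr 24, 2004.

Apr 24, 2004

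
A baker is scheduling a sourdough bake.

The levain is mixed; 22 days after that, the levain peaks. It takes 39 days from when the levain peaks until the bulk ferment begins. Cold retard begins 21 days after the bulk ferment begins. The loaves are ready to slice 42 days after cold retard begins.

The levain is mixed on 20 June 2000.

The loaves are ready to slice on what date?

The levain is mixed: Jun 20, 2000.
The levain peaks: Jun 20, 2000 + 22 days = Jul 12, 2000.
The bulk ferment begins: Jul 12, 2000 + 39 days = Aug 20, 2000.
Cold retard begins: Aug 20, 2000 + 21 days = Sep 10, 2000.
The loaves are ready to slice: Sep 10, 2000 + 42 days = Oct 22, 2000.

22 October 2000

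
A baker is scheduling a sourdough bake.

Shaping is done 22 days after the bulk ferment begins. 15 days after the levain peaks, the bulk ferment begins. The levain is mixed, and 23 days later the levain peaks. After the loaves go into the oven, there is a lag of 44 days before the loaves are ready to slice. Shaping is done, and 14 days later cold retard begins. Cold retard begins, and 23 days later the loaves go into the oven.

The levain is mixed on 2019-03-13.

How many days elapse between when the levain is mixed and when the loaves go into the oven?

Causal path: the levain is mixed → the levain peaks → the bulk ferment begins → shaping is done → cold retard begins → the loaves go into the oven.
Total delay along the path: 23 + 15 + 22 + 14 + 23 = 97 days.

97 days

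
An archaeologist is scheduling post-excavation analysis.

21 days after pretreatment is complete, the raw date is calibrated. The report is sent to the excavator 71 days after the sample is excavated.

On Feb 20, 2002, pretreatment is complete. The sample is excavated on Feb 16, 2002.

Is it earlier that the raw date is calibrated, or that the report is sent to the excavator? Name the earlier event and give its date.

Pretreatment is complete: Feb 20, 2002.
The raw date is calibrated: Feb 20, 2002 + 21 days = Mar 13, 2002.
The sample is excavated: Feb 16, 2002.
The report is sent to the excavator: Feb 16, 2002 + 71 days = Apr 28, 2002.
Comparing: the raw date is calibrated on Mar 13, 2002 vs the report is sent to the excavator on Apr 28, 2002. Earlier: the raw date is calibrated.

The raw date is calibrated — Mar 13, 2002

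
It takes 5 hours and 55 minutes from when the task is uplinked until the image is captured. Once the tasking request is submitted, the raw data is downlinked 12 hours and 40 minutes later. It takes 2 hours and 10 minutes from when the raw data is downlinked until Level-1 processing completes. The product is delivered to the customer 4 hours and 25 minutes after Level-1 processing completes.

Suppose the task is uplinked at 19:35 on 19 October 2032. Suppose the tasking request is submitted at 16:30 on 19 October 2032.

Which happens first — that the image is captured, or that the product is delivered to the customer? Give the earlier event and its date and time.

The task is uplinked: 19:35 Oct 19, 2032.
The image is captured: 19:35 Oct 19, 2032 + 5h55m = 01:30 Oct 20, 2032.
The tasking request is submitted: 16:30 Oct 19, 2032.
The raw data is downlinked: 16:30 Oct 19, 2032 + 12h40m = 05:10 Oct 20, 2032.
Level-1 processing completes: 05:10 Oct 20, 2032 + 2h10m = 07:20 Oct 20, 2032.
The product is delivered to the customer: 07:20 Oct 20, 2032 + 4h25m = 11:45 Oct 20, 2032.
Comparing: the image is captured at 01:30 Oct 20, 2032 vs the product is delivered to the customer at 11:45 Oct 20, 2032. Earlier: the image is captured.

The image is captured — 01:30 on 20 October 2032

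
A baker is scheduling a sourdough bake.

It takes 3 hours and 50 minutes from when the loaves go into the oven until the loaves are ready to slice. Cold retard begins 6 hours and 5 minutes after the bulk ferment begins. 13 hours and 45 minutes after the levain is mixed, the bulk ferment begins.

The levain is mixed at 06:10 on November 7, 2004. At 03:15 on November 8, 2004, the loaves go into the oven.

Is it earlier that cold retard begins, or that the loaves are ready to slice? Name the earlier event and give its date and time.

The levain is mixed: 06:10 Nov 7, 2004.
The bulk ferment begins: 06:10 Nov 7, 2004 + 13h45m = 19:55 Nov 7, 2004.
Cold retard begins: 19:55 Nov 7, 2004 + 6h05m = 02:00 Nov 8, 2004.
The loaves go into the oven: 03:15 Nov 8, 2004.
The loaves are ready to slice: 03:15 Nov 8, 2004 + 3h50m = 07:05 Nov 8, 2004.
Comparing: cold retard begins at 02:00 Nov 8, 2004 vs the loaves are ready to slice at 07:05 Nov 8, 2004. Earlier: cold retard begins.

Cold retard begins — 02:00 on November 8, 2004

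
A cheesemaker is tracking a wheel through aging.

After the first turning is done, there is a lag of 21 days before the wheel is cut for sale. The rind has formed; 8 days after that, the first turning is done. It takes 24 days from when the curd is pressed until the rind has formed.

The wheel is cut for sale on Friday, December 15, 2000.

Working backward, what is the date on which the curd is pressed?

The wheel is cut for sale: Dec 15, 2000.
The first turning is done: Dec 15, 2000 − 21 days = Nov 24, 2000.
The rind has formed: Nov 24, 2000 − 8 days = Nov 16, 2000.
The curd is pressed: Nov 16, 2000 − 24 days = Oct 23, 2000.

Monday, October 23, 2000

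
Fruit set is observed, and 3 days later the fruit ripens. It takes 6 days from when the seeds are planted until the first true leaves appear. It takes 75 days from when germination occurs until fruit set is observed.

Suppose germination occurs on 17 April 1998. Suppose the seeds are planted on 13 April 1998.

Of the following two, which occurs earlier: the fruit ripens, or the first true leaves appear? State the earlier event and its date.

Germination occurs: Apr 17, 1998.
Fruit set is observed: Apr 17, 1998 + 75 days = Jul 1, 1998.
The fruit ripens: Jul 1, 1998 + 3 days = Jul 4, 1998.
The seeds are planted: Apr 13, 1998.
The first true leaves appear: Apr 13, 1998 + 6 days = Apr 19, 1998.
Comparing: the fruit ripens on Jul 4, 1998 vs the first true leaves appear on Apr 19, 1998. Earlier: the first true leaves appear.

The first true leaves appear — 19 April 1998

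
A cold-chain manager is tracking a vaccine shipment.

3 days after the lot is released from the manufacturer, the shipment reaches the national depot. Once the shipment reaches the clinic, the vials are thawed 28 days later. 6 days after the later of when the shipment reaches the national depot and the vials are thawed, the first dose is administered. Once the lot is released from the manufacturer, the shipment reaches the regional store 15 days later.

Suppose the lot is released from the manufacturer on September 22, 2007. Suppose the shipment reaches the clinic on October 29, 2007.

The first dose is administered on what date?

December 2, 2007

The lot is released from the manufacturer: Sep 22, 2007.
The shipment reaches the national depot: Sep 22, 2007 + 3 days = Sep 25, 2007.
The shipment reaches the clinic: Oct 29, 2007.
The vials are thawed: Oct 29, 2007 + 28 days = Nov 26, 2007.
Both prerequisites met — the shipment reaches the national depot (Sep 25, 2007), the vials are thawed (Nov 26, 2007); the later is Nov 26, 2007.
The first dose is administered: Nov 26, 2007 + 6 days = Dec 2, 2007.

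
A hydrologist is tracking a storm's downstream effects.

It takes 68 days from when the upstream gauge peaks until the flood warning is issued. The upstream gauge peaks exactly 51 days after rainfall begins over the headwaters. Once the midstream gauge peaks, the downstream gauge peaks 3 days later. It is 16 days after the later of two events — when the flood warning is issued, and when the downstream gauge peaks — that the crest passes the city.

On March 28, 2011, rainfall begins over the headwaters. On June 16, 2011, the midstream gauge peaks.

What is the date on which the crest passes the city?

August 10, 2011

Rainfall begins over the headwaters: Mar 28, 2011.
The upstream gauge peaks: Mar 28, 2011 + 51 days = May 18, 2011.
The flood warning is issued: May 18, 2011 + 68 days = Jul 25, 2011.
The midstream gauge peaks: Jun 16, 2011.
The downstream gauge peaks: Jun 16, 2011 + 3 days = Jun 19, 2011.
Both prerequisites met — the flood warning is issued (Jul 25, 2011), the downstream gauge peaks (Jun 19, 2011); the later is Jul 25, 2011.
The crest passes the city: Jul 25, 2011 + 16 days = Aug 10, 2011.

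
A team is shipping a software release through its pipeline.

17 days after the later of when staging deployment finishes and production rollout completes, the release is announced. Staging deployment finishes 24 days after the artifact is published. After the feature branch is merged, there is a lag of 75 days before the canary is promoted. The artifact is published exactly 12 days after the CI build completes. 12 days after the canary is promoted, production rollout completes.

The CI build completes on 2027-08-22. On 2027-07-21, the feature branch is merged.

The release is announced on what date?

The CI build completes: Aug 22, 2027.
The artifact is published: Aug 22, 2027 + 12 days = Sep 3, 2027.
Staging deployment finishes: Sep 3, 2027 + 24 days = Sep 27, 2027.
The feature branch is merged: Jul 21, 2027.
The canary is promoted: Jul 21, 2027 + 75 days = Oct 4, 2027.
Production rollout completes: Oct 4, 2027 + 12 days = Oct 16, 2027.
Both prerequisites met — staging deployment finishes (Sep 27, 2027), production rollout completes (Oct 16, 2027); the later is Oct 16, 2027.
The release is announced: Oct 16, 2027 + 17 days = Nov 2, 2027.

2027-11-02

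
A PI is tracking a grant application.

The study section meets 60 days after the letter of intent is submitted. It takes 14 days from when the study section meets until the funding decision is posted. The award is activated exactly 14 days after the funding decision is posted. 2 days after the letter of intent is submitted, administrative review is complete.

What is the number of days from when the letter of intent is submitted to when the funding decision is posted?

Causal path: the letter of intent is submitted → the study section meets → the funding decision is posted.
Total delay along the path: 60 + 14 = 74 days.

74 days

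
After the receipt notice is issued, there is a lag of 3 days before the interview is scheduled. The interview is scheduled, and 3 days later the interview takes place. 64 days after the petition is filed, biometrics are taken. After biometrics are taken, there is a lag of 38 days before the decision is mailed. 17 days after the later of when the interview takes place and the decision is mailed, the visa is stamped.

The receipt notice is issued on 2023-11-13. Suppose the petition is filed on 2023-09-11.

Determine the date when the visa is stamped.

2024-01-08

The receipt notice is issued: Nov 13, 2023.
The interview is scheduled: Nov 13, 2023 + 3 days = Nov 16, 2023.
The interview takes place: Nov 16, 2023 + 3 days = Nov 19, 2023.
The petition is filed: Sep 11, 2023.
Biometrics are taken: Sep 11, 2023 + 64 days = Nov 14, 2023.
The decision is mailed: Nov 14, 2023 + 38 days = Dec 22, 2023.
Both prerequisites met — the interview takes place (Nov 19, 2023), the decision is mailed (Dec 22, 2023); the later is Dec 22, 2023.
The visa is stamped: Dec 22, 2023 + 17 days = Jan 8, 2024.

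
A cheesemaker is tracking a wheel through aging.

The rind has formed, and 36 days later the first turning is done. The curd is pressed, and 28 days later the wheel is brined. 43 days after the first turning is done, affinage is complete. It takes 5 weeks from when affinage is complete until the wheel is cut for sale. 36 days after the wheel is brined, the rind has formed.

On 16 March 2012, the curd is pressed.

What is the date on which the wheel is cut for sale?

10 September 2012

The curd is pressed: Mar 16, 2012.
The wheel is brined: Mar 16, 2012 + 28 days = Apr 13, 2012.
The rind has formed: Apr 13, 2012 + 36 days = May 19, 2012.
The first turning is done: May 19, 2012 + 36 days = Jun 24, 2012.
Affinage is complete: Jun 24, 2012 + 43 days = Aug 6, 2012.
The wheel is cut for sale: Aug 6, 2012 + 5 weeks = Sep 10, 2012.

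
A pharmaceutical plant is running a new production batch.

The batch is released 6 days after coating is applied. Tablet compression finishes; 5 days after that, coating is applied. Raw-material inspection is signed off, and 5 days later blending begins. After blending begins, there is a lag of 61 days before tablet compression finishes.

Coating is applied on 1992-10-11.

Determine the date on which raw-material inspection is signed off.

Coating is applied: Oct 11, 1992.
Tablet compression finishes: Oct 11, 1992 − 5 days = Oct 6, 1992.
Blending begins: Oct 6, 1992 − 61 days = Aug 6, 1992.
Raw-material inspection is signed off: Aug 6, 1992 − 5 days = Aug 1, 1992.

1992-08-01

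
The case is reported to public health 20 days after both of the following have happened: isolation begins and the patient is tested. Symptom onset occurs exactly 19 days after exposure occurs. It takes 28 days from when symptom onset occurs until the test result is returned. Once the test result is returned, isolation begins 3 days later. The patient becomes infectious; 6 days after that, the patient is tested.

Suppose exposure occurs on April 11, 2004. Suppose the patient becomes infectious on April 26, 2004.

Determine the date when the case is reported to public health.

Exposure occurs: Apr 11, 2004.
Symptom onset occurs: Apr 11, 2004 + 19 days = Apr 30, 2004.
The test result is returned: Apr 30, 2004 + 28 days = May 28, 2004.
Isolation begins: May 28, 2004 + 3 days = May 31, 2004.
The patient becomes infectious: Apr 26, 2004.
The patient is tested: Apr 26, 2004 + 6 days = May 2, 2004.
Both prerequisites met — isolation begins (May 31, 2004), the patient is tested (May 2, 2004); the later is May 31, 2004.
The case is reported to public health: May 31, 2004 + 20 days = Jun 20, 2004.

June 20, 2004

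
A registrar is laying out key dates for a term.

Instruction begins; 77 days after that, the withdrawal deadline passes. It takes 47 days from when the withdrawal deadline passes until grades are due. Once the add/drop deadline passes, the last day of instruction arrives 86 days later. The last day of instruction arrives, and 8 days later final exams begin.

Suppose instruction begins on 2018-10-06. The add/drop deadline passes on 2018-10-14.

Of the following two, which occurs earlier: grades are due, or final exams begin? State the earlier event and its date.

Instruction begins: Oct 6, 2018.
The withdrawal deadline passes: Oct 6, 2018 + 77 days = Dec 22, 2018.
Grades are due: Dec 22, 2018 + 47 days = Feb 7, 2019.
The add/drop deadline passes: Oct 14, 2018.
The last day of instruction arrives: Oct 14, 2018 + 86 days = Jan 8, 2019.
Final exams begin: Jan 8, 2019 + 8 days = Jan 16, 2019.
Comparing: grades are due on Feb 7, 2019 vs final exams begin on Jan 16, 2019. Earlier: final exams begin.

Final exams begin — 2019-01-16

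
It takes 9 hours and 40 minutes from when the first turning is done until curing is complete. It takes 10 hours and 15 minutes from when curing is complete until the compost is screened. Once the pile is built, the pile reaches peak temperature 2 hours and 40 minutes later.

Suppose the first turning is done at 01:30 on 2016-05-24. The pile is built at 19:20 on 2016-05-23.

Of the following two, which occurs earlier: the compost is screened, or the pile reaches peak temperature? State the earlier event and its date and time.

The first turning is done: 01:30 May 24, 2016.
Curing is complete: 01:30 May 24, 2016 + 9h40m = 11:10 May 24, 2016.
The compost is screened: 11:10 May 24, 2016 + 10h15m = 21:25 May 24, 2016.
The pile is built: 19:20 May 23, 2016.
The pile reaches peak temperature: 19:20 May 23, 2016 + 2h40m = 22:00 May 23, 2016.
Comparing: the compost is screened at 21:25 May 24, 2016 vs the pile reaches peak temperature at 22:00 May 23, 2016. Earlier: the pile reaches peak temperature.

The pile reaches peak temperature — 22:00 on 2016-05-23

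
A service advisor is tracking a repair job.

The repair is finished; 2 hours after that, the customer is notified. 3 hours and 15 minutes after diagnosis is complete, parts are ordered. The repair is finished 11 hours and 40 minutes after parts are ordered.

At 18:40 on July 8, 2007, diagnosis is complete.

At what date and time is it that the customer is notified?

11:35 on July 9, 2007

Diagnosis is complete: 18:40 Jul 8, 2007.
Parts are ordered: 18:40 Jul 8, 2007 + 3h15m = 21:55 Jul 8, 2007.
The repair is finished: 21:55 Jul 8, 2007 + 11h40m = 09:35 Jul 9, 2007.
The customer is notified: 09:35 Jul 9, 2007 + 2h = 11:35 Jul 9, 2007.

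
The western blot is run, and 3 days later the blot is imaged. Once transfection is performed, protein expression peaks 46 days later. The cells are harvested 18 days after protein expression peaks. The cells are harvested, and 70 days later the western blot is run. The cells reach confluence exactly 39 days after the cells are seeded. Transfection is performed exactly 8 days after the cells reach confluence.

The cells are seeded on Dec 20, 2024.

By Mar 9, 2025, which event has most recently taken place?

Transfection is performed

The cells are seeded: Dec 20, 2024.
The cells reach confluence: Dec 20, 2024 + 39 days = Jan 28, 2025.
Transfection is performed: Jan 28, 2025 + 8 days = Feb 5, 2025.
Protein expression peaks: Feb 5, 2025 + 46 days = Mar 23, 2025.
The cells are harvested: Mar 23, 2025 + 18 days = Apr 10, 2025.
The western blot is run: Apr 10, 2025 + 70 days = Jun 19, 2025.
The blot is imaged: Jun 19, 2025 + 3 days = Jun 22, 2025.
Mar 9, 2025 falls between when transfection is performed (Feb 5, 2025) and when protein expression peaks (Mar 23, 2025).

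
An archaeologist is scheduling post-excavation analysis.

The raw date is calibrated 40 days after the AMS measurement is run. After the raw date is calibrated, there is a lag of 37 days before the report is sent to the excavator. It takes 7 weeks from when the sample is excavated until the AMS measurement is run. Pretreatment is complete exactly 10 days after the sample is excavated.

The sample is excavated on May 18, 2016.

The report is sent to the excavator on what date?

The sample is excavated: May 18, 2016.
The AMS measurement is run: May 18, 2016 + 7 weeks = Jul 6, 2016.
The raw date is calibrated: Jul 6, 2016 + 40 days = Aug 15, 2016.
The report is sent to the excavator: Aug 15, 2016 + 37 days = Sep 21, 2016.

Sep 21, 2016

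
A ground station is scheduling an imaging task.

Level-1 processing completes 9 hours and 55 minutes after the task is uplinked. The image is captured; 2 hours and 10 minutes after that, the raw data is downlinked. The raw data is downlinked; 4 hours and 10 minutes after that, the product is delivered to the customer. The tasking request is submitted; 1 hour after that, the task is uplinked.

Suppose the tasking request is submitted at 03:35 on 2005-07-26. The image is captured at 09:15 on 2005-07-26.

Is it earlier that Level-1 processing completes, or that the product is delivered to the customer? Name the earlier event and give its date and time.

Level-1 processing completes — 14:30 on 2005-07-26

The tasking request is submitted: 03:35 Jul 26, 2005.
The task is uplinked: 03:35 Jul 26, 2005 + 1h = 04:35 Jul 26, 2005.
Level-1 processing completes: 04:35 Jul 26, 2005 + 9h55m = 14:30 Jul 26, 2005.
The image is captured: 09:15 Jul 26, 2005.
The raw data is downlinked: 09:15 Jul 26, 2005 + 2h10m = 11:25 Jul 26, 2005.
The product is delivered to the customer: 11:25 Jul 26, 2005 + 4h10m = 15:35 Jul 26, 2005.
Comparing: Level-1 processing completes at 14:30 Jul 26, 2005 vs the product is delivered to the customer at 15:35 Jul 26, 2005. Earlier: Level-1 processing completes.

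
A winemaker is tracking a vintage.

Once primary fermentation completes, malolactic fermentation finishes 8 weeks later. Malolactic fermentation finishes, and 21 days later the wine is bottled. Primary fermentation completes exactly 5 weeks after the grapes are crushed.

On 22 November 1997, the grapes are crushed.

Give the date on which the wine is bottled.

14 March 1998

The grapes are crushed: Nov 22, 1997.
Primary fermentation completes: Nov 22, 1997 + 5 weeks = Dec 27, 1997.
Malolactic fermentation finishes: Dec 27, 1997 + 8 weeks = Feb 21, 1998.
The wine is bottled: Feb 21, 1998 + 21 days = Mar 14, 1998.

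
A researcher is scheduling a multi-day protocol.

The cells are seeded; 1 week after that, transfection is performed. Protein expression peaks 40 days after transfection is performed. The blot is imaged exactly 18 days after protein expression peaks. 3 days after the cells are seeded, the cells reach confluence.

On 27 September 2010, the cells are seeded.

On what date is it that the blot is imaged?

The cells are seeded: Sep 27, 2010.
Transfection is performed: Sep 27, 2010 + 1 week = Oct 4, 2010.
Protein expression peaks: Oct 4, 2010 + 40 days = Nov 13, 2010.
The blot is imaged: Nov 13, 2010 + 18 days = Dec 1, 2010.

1 December 2010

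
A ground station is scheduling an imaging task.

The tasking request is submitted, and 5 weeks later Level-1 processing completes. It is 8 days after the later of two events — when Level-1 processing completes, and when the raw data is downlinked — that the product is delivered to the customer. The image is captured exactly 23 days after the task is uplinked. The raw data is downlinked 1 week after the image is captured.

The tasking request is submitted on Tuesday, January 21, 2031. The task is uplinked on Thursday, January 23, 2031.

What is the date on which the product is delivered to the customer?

Wednesday, March 5, 2031

The tasking request is submitted: Jan 21, 2031.
Level-1 processing completes: Jan 21, 2031 + 5 weeks = Feb 25, 2031.
The task is uplinked: Jan 23, 2031.
The image is captured: Jan 23, 2031 + 23 days = Feb 15, 2031.
The raw data is downlinked: Feb 15, 2031 + 1 week = Feb 22, 2031.
Both prerequisites met — Level-1 processing completes (Feb 25, 2031), the raw data is downlinked (Feb 22, 2031); the later is Feb 25, 2031.
The product is delivered to the customer: Feb 25, 2031 + 8 days = Mar 5, 2031.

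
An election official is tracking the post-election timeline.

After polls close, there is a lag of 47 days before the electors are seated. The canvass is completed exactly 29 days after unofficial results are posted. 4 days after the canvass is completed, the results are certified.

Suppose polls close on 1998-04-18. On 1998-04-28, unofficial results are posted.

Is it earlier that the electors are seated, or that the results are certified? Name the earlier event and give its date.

The results are certified — 1998-05-31

Polls close: Apr 18, 1998.
The electors are seated: Apr 18, 1998 + 47 days = Jun 4, 1998.
Unofficial results are posted: Apr 28, 1998.
The canvass is completed: Apr 28, 1998 + 29 days = May 27, 1998.
The results are certified: May 27, 1998 + 4 days = May 31, 1998.
Comparing: the electors are seated on Jun 4, 1998 vs the results are certified on May 31, 1998. Earlier: the results are certified.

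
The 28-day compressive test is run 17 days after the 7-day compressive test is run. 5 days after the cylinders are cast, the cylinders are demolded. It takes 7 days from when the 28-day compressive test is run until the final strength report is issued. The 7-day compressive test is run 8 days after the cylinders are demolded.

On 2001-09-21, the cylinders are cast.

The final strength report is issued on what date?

The cylinders are cast: Sep 21, 2001.
The cylinders are demolded: Sep 21, 2001 + 5 days = Sep 26, 2001.
The 7-day compressive test is run: Sep 26, 2001 + 8 days = Oct 4, 2001.
The 28-day compressive test is run: Oct 4, 2001 + 17 days = Oct 21, 2001.
The final strength report is issued: Oct 21, 2001 + 7 days = Oct 28, 2001.

2001-10-28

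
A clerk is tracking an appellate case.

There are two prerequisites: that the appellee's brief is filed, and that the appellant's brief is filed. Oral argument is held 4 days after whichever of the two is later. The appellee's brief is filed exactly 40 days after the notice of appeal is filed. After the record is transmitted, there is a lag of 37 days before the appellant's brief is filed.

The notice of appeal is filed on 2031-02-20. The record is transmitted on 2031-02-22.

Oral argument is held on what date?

2031-04-05

The notice of appeal is filed: Feb 20, 2031.
The appellee's brief is filed: Feb 20, 2031 + 40 days = Apr 1, 2031.
The record is transmitted: Feb 22, 2031.
The appellant's brief is filed: Feb 22, 2031 + 37 days = Mar 31, 2031.
Both prerequisites met — the appellee's brief is filed (Apr 1, 2031), the appellant's brief is filed (Mar 31, 2031); the later is Apr 1, 2031.
Oral argument is held: Apr 1, 2031 + 4 days = Apr 5, 2031.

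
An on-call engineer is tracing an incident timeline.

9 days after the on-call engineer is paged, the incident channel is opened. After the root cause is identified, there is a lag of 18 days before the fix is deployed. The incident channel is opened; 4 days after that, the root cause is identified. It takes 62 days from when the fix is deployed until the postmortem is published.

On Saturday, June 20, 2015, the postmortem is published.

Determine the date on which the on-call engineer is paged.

The postmortem is published: Jun 20, 2015.
The fix is deployed: Jun 20, 2015 − 62 days = Apr 19, 2015.
The root cause is identified: Apr 19, 2015 − 18 days = Apr 1, 2015.
The incident channel is opened: Apr 1, 2015 − 4 days = Mar 28, 2015.
The on-call engineer is paged: Mar 28, 2015 − 9 days = Mar 19, 2015.

Thursday, March 19, 2015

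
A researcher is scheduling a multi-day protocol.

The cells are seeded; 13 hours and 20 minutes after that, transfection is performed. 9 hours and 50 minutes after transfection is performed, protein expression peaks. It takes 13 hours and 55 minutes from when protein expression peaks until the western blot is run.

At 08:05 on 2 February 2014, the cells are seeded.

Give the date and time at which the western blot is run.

21:10 on 3 February 2014

The cells are seeded: 08:05 Feb 2, 2014.
Transfection is performed: 08:05 Feb 2, 2014 + 13h20m = 21:25 Feb 2, 2014.
Protein expression peaks: 21:25 Feb 2, 2014 + 9h50m = 07:15 Feb 3, 2014.
The western blot is run: 07:15 Feb 3, 2014 + 13h55m = 21:10 Feb 3, 2014.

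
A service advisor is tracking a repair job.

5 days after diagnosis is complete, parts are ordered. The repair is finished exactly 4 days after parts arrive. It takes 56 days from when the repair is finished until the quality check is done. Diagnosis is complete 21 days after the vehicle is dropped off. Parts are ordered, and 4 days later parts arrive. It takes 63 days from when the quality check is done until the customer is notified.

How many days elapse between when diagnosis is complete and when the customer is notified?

Causal path: diagnosis is complete → parts are ordered → parts arrive → the repair is finished → the quality check is done → the customer is notified.
Total delay along the path: 5 + 4 + 4 + 56 + 63 = 132 days.

132 days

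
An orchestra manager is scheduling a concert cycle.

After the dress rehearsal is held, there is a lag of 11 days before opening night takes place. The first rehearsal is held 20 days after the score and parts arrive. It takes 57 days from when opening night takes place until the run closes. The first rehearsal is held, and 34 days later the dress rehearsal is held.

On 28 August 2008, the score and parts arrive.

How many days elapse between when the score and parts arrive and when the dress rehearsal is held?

54 days

Causal path: the score and parts arrive → the first rehearsal is held → the dress rehearsal is held.
Total delay along the path: 20 + 34 = 54 days.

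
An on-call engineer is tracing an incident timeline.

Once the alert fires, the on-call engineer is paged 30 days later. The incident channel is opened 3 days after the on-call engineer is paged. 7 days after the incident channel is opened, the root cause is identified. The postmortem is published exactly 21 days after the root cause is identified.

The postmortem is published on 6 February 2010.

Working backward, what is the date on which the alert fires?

7 December 2009

The postmortem is published: Feb 6, 2010.
The root cause is identified: Feb 6, 2010 − 21 days = Jan 16, 2010.
The incident channel is opened: Jan 16, 2010 − 7 days = Jan 9, 2010.
The on-call engineer is paged: Jan 9, 2010 − 3 days = Jan 6, 2010.
The alert fires: Jan 6, 2010 − 30 days = Dec 7, 2009.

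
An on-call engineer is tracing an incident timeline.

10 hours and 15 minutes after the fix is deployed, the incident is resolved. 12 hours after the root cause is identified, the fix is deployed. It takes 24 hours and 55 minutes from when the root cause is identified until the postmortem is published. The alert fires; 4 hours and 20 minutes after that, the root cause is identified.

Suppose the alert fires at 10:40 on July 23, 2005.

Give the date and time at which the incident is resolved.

The alert fires: 10:40 Jul 23, 2005.
The root cause is identified: 10:40 Jul 23, 2005 + 4h20m = 15:00 Jul 23, 2005.
The fix is deployed: 15:00 Jul 23, 2005 + 12h = 03:00 Jul 24, 2005.
The incident is resolved: 03:00 Jul 24, 2005 + 10h15m = 13:15 Jul 24, 2005.

13:15 on July 24, 2005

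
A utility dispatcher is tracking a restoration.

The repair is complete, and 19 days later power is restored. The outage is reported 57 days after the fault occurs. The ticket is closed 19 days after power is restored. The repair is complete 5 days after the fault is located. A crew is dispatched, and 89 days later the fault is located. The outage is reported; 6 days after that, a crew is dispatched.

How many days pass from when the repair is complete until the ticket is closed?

38 days

Causal path: the repair is complete → power is restored → the ticket is closed.
Total delay along the path: 19 + 19 = 38 days.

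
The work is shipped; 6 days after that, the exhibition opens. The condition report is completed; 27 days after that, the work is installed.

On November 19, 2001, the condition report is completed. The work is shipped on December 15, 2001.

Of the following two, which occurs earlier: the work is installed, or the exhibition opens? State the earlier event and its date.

The work is installed — December 16, 2001

The condition report is completed: Nov 19, 2001.
The work is installed: Nov 19, 2001 + 27 days = Dec 16, 2001.
The work is shipped: Dec 15, 2001.
The exhibition opens: Dec 15, 2001 + 6 days = Dec 21, 2001.
Comparing: the work is installed on Dec 16, 2001 vs the exhibition opens on Dec 21, 2001. Earlier: the work is installed.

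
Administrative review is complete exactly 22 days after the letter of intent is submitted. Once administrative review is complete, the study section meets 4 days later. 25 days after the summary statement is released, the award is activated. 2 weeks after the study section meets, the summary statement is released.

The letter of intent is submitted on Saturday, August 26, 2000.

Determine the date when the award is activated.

The letter of intent is submitted: Aug 26, 2000.
Administrative review is complete: Aug 26, 2000 + 22 days = Sep 17, 2000.
The study section meets: Sep 17, 2000 + 4 days = Sep 21, 2000.
The summary statement is released: Sep 21, 2000 + 2 weeks = Oct 5, 2000.
The award is activated: Oct 5, 2000 + 25 days = Oct 30, 2000.

Monday, October 30, 2000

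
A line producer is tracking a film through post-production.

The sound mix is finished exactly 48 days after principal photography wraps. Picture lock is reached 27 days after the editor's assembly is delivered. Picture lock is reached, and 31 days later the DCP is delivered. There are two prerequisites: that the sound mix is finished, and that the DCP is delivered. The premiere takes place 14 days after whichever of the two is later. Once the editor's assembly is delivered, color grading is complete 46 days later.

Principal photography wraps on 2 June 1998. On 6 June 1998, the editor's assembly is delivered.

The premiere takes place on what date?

17 August 1998

Principal photography wraps: Jun 2, 1998.
The sound mix is finished: Jun 2, 1998 + 48 days = Jul 20, 1998.
The editor's assembly is delivered: Jun 6, 1998.
Picture lock is reached: Jun 6, 1998 + 27 days = Jul 3, 1998.
The DCP is delivered: Jul 3, 1998 + 31 days = Aug 3, 1998.
Both prerequisites met — the sound mix is finished (Jul 20, 1998), the DCP is delivered (Aug 3, 1998); the later is Aug 3, 1998.
The premiere takes place: Aug 3, 1998 + 14 days = Aug 17, 1998.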